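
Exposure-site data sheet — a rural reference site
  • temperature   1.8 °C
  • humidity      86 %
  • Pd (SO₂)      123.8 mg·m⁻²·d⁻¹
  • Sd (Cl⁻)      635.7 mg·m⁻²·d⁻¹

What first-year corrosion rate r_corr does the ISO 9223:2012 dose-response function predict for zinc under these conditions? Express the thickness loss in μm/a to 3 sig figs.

r_corr = 5.72 μm/a

zinc: f(T) = +0.038·(T−10) [T≤10 °C] = -0.3116
  sulphur-dioxide contribution → 4.113 μm/a
  chloride contribution → 1.607 μm/a
  ⇒ r_corr(zinc) = 5.72 μm/a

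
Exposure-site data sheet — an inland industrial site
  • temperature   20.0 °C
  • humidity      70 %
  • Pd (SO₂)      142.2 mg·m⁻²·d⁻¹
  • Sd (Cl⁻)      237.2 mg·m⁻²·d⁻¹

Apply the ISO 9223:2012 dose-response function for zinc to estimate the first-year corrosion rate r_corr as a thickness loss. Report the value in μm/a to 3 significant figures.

r_corr = 5.19 μm/a

zinc: T>10 °C ⇒ hinge -0.071·(20.0−10) = -0.7100
  SO₂ term: 0.0129·142.2^0.44·exp(0.046·70-0.7100) = 1.406
  Sd branch = 0.0175·Sd^0.57·e^(0.008·RH+0.085·T) = 3.788 μm/a
  sum: 1.406 + 3.788 → r_corr = 5.193 μm/a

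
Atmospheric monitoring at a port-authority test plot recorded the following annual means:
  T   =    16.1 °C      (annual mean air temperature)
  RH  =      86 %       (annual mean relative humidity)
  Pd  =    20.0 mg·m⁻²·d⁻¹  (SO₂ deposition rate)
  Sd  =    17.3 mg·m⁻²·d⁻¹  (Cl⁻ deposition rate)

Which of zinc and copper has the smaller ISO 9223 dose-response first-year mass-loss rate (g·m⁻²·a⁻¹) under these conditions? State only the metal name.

zinc: f(T) = -0.071·(T−10) [T>10 °C] = -0.4331
  SO₂ term: 0.0129·20.0^0.44·exp(0.046·86-0.4331) = 1.633
  Cl⁻ term: 0.0175·17.3^0.57·exp(0.008·86+0.085·16.1) = 0.6948
  r_corr = 1.633 + 0.6948 = 2.328 μm/a
  mass loss = 2.328 μm/a × 7.14 g/cm³ = 16.62 g·m⁻²·a⁻¹
copper: temperature factor f = -0.080·(6.1) = -0.4880
  SO₂ term: 0.0053·20.0^0.26·exp(0.059·86-0.4880) = 1.133
  Sd branch = 0.01025·Sd^0.27·e^(0.036·RH+0.049·T) = 1.077 μm/a
  r_corr = 1.133 + 1.077 = 2.21 μm/a
  mass loss = 2.21 μm/a × 8.96 g/cm³ = 19.8 g·m⁻²·a⁻¹
Ordering by g·m⁻²·a⁻¹: copper (19.8) > zinc (16.6)

zinc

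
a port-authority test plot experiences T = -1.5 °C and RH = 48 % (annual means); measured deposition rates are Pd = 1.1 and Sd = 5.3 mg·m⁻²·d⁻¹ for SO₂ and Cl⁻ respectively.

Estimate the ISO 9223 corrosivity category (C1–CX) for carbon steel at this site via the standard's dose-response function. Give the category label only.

C2

carbon steel: temperature factor f = +0.150·(-11.5) = -1.7250
  Pd branch = 1.77·Pd^0.52·e^(0.02·RH+f) = 0.8655 μm/a
  Sd branch = 0.102·Sd^0.62·e^(0.033·RH+0.04·T) = 1.317 μm/a
  r_corr = 0.8655 + 1.317 = 2.182 μm/a
ISO 9223 Table 2 (carbon steel): 1.3 < 2.18 ≤ 25 μm/a ⇒ C2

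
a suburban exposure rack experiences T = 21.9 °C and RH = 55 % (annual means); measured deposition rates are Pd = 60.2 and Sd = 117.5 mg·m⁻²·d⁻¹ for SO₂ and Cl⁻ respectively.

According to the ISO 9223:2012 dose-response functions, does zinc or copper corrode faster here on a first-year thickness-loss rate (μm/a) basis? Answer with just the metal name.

zinc

zinc: temperature factor f = -0.071·(11.9) = -0.8449
  SO₂ term: 0.0129·60.2^0.44·exp(0.046·55-0.8449) = 0.4221
  Cl⁻ term: 0.0175·117.5^0.57·exp(0.008·55+0.085·21.9) = 2.645
  r_corr = 0.4221 + 2.645 = 3.068 μm/a
copper: T>10 °C ⇒ hinge -0.080·(21.9−10) = -0.9520
  SO₂ term: 0.0053·60.2^0.26·exp(0.059·55-0.9520) = 0.1523
  Cl⁻ term: 0.01025·117.5^0.27·exp(0.036·55+0.049·21.9) = 0.7863
  sum: 0.1523 + 0.7863 → r_corr = 0.9386 μm/a
Ordering by μm/a: zinc (3.07) > copper (0.939)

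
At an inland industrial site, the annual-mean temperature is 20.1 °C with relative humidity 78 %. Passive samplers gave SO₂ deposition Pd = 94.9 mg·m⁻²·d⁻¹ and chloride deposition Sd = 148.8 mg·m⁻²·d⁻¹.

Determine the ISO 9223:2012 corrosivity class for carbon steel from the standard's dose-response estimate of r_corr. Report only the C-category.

carbon steel: T>10 °C ⇒ hinge -0.054·(20.1−10) = -0.5454
  SO₂ term: 1.77·94.9^0.52·exp(0.02·78-0.5454) = 52.09
  Sd branch = 0.102·Sd^0.62·e^(0.033·RH+0.04·T) = 66.48 μm/a
  r_corr = 52.09 + 66.48 = 118.6 μm/a
119 μm/a falls in (80, 200] for carbon steel → category C5

C5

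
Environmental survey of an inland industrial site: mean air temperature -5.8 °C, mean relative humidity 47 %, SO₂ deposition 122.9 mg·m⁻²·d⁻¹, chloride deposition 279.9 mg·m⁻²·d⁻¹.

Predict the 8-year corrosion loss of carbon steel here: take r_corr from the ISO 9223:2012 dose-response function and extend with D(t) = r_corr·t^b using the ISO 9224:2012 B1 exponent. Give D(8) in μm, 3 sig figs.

D(8) = 52.6 μm

carbon steel: temperature factor f = +0.150·(-15.8) = -2.3700
  Pd branch = 1.77·Pd^0.52·e^(0.02·RH+f) = 5.17 μm/a
  Cl⁻ term: 0.102·279.9^0.62·exp(0.033·47+0.04·-5.8) = 12.55
  r_corr = 5.17 + 12.55 = 17.72 μm/a
Long-term exponent b (ISO 9224 Table 2, B1) = 0.523
  D(8) = 17.72 × 8^0.523 = 17.72 × 2.967 = 52.57 μm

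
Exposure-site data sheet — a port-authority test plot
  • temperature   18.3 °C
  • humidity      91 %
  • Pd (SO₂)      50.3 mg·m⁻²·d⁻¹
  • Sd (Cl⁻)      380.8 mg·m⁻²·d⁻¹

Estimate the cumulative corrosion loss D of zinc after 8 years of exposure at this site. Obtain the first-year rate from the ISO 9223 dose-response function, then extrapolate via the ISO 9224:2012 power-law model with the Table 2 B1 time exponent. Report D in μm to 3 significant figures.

D(8) = 41.8 μm

zinc: f(T) = -0.071·(T−10) [T>10 °C] = -0.5893
  sulphur-dioxide contribution → 2.638 μm/a
  chloride contribution → 5.079 μm/a
  total first-year rate 7.717 μm/a
Power-law: D(8) = r_corr · 8^0.813
  D(8) = 7.717 × 8^0.813 = 7.717 × 5.423 = 41.85 μm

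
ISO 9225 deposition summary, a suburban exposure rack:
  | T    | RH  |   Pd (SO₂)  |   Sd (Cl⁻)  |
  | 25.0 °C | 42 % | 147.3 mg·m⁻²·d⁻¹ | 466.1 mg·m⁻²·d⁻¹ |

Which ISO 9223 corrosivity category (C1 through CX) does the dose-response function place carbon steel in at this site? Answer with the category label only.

carbon steel: T>10 °C ⇒ hinge -0.054·(25.0−10) = -0.8100
  sulphur-dioxide contribution → 24.46 μm/a
  chloride contribution → 50.04 μm/a
  ⇒ r_corr(carbon steel) = 74.5 μm/a
Category bounds: 50…80 μm/a bracket r_corr ⇒ C4

C4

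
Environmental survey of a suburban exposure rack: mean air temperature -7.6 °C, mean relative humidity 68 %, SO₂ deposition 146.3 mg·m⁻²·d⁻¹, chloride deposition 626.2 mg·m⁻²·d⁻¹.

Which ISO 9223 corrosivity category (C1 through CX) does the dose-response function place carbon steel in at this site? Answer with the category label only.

carbon steel: f(T) = +0.150·(T−10) [T≤10 °C] = -2.6400
  sulphur-dioxide contribution → 6.577 μm/a
  chloride contribution → 38.47 μm/a
  ⇒ r_corr(carbon steel) = 45.04 μm/a
45 μm/a falls in (25, 50] for carbon steel → category C3

C3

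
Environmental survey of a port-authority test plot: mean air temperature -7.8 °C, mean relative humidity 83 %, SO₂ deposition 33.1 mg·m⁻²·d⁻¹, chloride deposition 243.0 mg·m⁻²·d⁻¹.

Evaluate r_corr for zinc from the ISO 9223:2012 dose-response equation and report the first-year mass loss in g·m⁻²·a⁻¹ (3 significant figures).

r_corr = 12.8 g·m⁻²·a⁻¹

zinc: f(T) = +0.038·(T−10) [T≤10 °C] = -0.6764
  sulphur-dioxide contribution → 1.392 μm/a
  chloride contribution → 0.4011 μm/a
  total first-year rate 1.793 μm/a
Convert to mass loss: 1.793 μm/a × 7.14 g/cm³ = 12.8 g·m⁻²·a⁻¹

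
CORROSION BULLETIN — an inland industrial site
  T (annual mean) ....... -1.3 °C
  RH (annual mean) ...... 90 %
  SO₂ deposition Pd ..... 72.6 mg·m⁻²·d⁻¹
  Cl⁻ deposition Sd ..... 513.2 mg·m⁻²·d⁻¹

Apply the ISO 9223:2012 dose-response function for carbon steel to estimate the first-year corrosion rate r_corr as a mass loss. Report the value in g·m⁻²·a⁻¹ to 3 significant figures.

carbon steel: temperature factor f = +0.150·(-11.3) = -1.6950
  Pd branch = 1.77·Pd^0.52·e^(0.02·RH+f) = 18.25 μm/a
  Sd branch = 0.102·Sd^0.62·e^(0.033·RH+0.04·T) = 90.42 μm/a
  r_corr = 18.25 + 90.42 = 108.7 μm/a
Convert to mass loss: 108.7 μm/a × 7.85 g/cm³ = 853 g·m⁻²·a⁻¹

r_corr = 853 g·m⁻²·a⁻¹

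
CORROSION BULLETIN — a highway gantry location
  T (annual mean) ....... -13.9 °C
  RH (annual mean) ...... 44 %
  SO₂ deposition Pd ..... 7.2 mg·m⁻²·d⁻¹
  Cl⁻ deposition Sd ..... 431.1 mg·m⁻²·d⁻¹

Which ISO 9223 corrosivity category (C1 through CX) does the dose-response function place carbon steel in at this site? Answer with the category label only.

carbon steel: temperature factor f = +0.150·(-23.9) = -3.5850
  SO₂ term: 1.77·7.2^0.52·exp(0.02·44-3.5850) = 0.3304
  Cl⁻ term: 0.102·431.1^0.62·exp(0.033·44+0.04·-13.9) = 10.74
  sum: 0.3304 + 10.74 → r_corr = 11.07 μm/a
ISO 9223 Table 2 (carbon steel): 1.3 < 11.1 ≤ 25 μm/a ⇒ C2

C2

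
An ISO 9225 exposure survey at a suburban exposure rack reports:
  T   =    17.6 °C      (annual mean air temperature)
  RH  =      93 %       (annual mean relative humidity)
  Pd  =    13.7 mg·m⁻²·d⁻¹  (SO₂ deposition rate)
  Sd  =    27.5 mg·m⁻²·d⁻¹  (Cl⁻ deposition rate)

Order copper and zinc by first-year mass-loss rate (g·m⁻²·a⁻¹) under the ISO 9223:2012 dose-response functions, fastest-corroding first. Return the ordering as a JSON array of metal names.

copper: T>10 °C ⇒ hinge -0.080·(17.6−10) = -0.6080
  sulphur-dioxide contribution → 1.376 μm/a
  chloride contribution → 1.69 μm/a
  ⇒ r_corr(copper) = 3.066 μm/a
  mass loss = 3.066 μm/a × 8.96 g/cm³ = 27.48 g·m⁻²·a⁻¹
zinc: temperature factor f = -0.071·(7.6) = -0.5396
  sulphur-dioxide contribution → 1.715 μm/a
  chloride contribution → 1.087 μm/a
  ⇒ r_corr(zinc) = 2.802 μm/a
  mass loss = 2.802 μm/a × 7.14 g/cm³ = 20.01 g·m⁻²·a⁻¹
Ordering by g·m⁻²·a⁻¹: copper (27.5) > zinc (20)

["copper", "zinc"]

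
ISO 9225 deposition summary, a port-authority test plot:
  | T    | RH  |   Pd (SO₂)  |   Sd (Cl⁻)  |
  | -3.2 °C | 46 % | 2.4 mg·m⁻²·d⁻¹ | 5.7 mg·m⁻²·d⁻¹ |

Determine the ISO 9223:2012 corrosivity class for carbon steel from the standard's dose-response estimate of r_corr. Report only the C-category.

C2

carbon steel: T≤10 °C ⇒ hinge +0.150·(-3.2−10) = -1.9800
  SO₂ term: 1.77·2.4^0.52·exp(0.02·46-1.9800) = 0.9668
  Cl⁻ term: 0.102·5.7^0.62·exp(0.033·46+0.04·-3.2) = 1.205
  r_corr = 0.9668 + 1.205 = 2.172 μm/a
2.17 μm/a falls in (1.3, 25] for carbon steel → category C2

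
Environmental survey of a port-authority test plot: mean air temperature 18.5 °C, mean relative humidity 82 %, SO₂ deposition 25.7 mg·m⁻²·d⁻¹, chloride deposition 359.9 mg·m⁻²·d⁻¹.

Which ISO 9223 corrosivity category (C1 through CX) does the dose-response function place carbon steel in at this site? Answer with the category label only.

carbon steel: f(T) = -0.054·(T−10) [T>10 °C] = -0.4590
  SO₂ term: 1.77·25.7^0.52·exp(0.02·82-0.4590) = 31.19
  Cl⁻ term: 0.102·359.9^0.62·exp(0.033·82+0.04·18.5) = 123
  sum: 31.19 + 123 → r_corr = 154.2 μm/a
154 μm/a falls in (80, 200] for carbon steel → category C5

C5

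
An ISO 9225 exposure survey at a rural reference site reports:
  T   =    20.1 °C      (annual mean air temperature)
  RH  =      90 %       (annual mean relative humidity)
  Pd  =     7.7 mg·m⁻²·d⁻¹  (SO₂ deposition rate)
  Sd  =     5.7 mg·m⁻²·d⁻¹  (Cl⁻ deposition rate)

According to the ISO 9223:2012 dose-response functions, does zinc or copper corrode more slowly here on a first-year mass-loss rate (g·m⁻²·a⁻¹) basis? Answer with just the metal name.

zinc: T>10 °C ⇒ hinge -0.071·(20.1−10) = -0.7171
  Pd branch = 0.0129·Pd^0.44·e^(0.046·RH+f) = 0.9709 μm/a
  Cl⁻ term: 0.0175·5.7^0.57·exp(0.008·90+0.085·20.1) = 0.5353
  sum: 0.9709 + 0.5353 → r_corr = 1.506 μm/a
  mass loss = 1.506 μm/a × 7.14 g/cm³ = 10.75 g·m⁻²·a⁻¹
copper: temperature factor f = -0.080·(10.1) = -0.8080
  Pd branch = 0.0053·Pd^0.26·e^(0.059·RH+f) = 0.8128 μm/a
  Cl⁻ term: 0.01025·5.7^0.27·exp(0.036·90+0.049·20.1) = 1.121
  r_corr = 0.8128 + 1.121 = 1.934 μm/a
  mass loss = 1.934 μm/a × 8.96 g/cm³ = 17.33 g·m⁻²·a⁻¹
Ordering by g·m⁻²·a⁻¹: copper (17.3) > zinc (10.8)

zinc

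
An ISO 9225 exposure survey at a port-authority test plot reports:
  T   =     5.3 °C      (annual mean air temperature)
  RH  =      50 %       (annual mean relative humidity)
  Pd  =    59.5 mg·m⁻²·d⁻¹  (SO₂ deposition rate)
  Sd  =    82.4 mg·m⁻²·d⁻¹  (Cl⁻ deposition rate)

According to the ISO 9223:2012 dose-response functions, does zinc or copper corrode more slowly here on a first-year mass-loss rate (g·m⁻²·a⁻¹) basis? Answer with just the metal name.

zinc: T≤10 °C ⇒ hinge +0.038·(5.3−10) = -0.1786
  sulphur-dioxide contribution → 0.6497 μm/a
  chloride contribution → 0.5064 μm/a
  ⇒ r_corr(zinc) = 1.156 μm/a
  mass loss = 1.156 μm/a × 7.14 g/cm³ = 8.254 g·m⁻²·a⁻¹
copper: f(T) = +0.126·(T−10) [T≤10 °C] = -0.5922
  sulphur-dioxide contribution → 0.162 μm/a
  chloride contribution → 0.2646 μm/a
  total first-year rate 0.4266 μm/a
  mass loss = 0.4266 μm/a × 8.96 g/cm³ = 3.822 g·m⁻²·a⁻¹
Ordering by g·m⁻²·a⁻¹: zinc (8.25) > copper (3.82)

copper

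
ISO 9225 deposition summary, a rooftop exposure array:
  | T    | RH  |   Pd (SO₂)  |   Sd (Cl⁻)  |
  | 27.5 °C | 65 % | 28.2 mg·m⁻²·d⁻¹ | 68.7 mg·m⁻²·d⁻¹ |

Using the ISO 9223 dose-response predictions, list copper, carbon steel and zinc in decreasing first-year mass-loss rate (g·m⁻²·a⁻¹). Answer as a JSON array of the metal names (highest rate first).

["carbon steel", "zinc", "copper"]

copper: temperature factor f = -0.080·(17.5) = -1.4000
  SO₂ term: 0.0053·28.2^0.26·exp(0.059·65-1.4000) = 0.1442
  Cl⁻ term: 0.01025·68.7^0.27·exp(0.036·65+0.049·27.5) = 1.283
  r_corr = 0.1442 + 1.283 = 1.427 μm/a
  mass loss = 1.427 μm/a × 8.96 g/cm³ = 12.79 g·m⁻²·a⁻¹
carbon steel: T>10 °C ⇒ hinge -0.054·(27.5−10) = -0.9450
  SO₂ term: 1.77·28.2^0.52·exp(0.02·65-0.9450) = 14.33
  Cl⁻ term: 0.102·68.7^0.62·exp(0.033·65+0.04·27.5) = 36.04
  r_corr = 14.33 + 36.04 = 50.37 μm/a
  mass loss = 50.37 μm/a × 7.85 g/cm³ = 395.4 g·m⁻²·a⁻¹
zinc: temperature factor f = -0.071·(17.5) = -1.2425
  SO₂ term: 0.0129·28.2^0.44·exp(0.046·65-1.2425) = 0.3218
  Sd branch = 0.0175·Sd^0.57·e^(0.008·RH+0.085·T) = 3.397 μm/a
  sum: 0.3218 + 3.397 → r_corr = 3.719 μm/a
  mass loss = 3.719 μm/a × 7.14 g/cm³ = 26.55 g·m⁻²·a⁻¹
Ordering by g·m⁻²·a⁻¹: carbon steel (395) > zinc (26.6) > copper (12.8)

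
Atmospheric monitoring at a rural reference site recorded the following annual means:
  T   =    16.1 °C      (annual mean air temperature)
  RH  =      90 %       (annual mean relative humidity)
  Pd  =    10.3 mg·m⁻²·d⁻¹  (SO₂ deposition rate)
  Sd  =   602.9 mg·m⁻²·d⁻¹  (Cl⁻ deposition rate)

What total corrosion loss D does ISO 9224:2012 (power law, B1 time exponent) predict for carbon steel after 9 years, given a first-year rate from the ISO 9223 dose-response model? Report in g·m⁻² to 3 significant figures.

carbon steel: temperature factor f = -0.054·(6.1) = -0.3294
  SO₂ term: 1.77·10.3^0.52·exp(0.02·90-0.3294) = 25.9
  Sd branch = 0.102·Sd^0.62·e^(0.033·RH+0.04·T) = 200.4 μm/a
  sum: 25.9 + 200.4 → r_corr = 226.3 μm/a
Power-law: D(9) = r_corr · 9^0.523
  D(9) = 226.3 × 9^0.523 = 226.3 × 3.156 = 714.1 μm
  Mass loss = 714.1 μm × 7.85 g/cm³ = 5606 g·m⁻²

D(9) = 5.61e+03 g·m⁻²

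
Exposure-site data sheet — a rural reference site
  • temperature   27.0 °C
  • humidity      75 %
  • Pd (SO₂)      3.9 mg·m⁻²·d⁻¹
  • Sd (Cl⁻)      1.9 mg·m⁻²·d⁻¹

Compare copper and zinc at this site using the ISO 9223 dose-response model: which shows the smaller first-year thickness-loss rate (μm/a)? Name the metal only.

zinc

copper: temperature factor f = -0.080·(17.0) = -1.3600
  SO₂ term: 0.0053·3.9^0.26·exp(0.059·75-1.3600) = 0.1618
  Cl⁻ term: 0.01025·1.9^0.27·exp(0.036·75+0.049·27.0) = 0.681
  sum: 0.1618 + 0.681 → r_corr = 0.8428 μm/a
zinc: f(T) = -0.071·(T−10) [T>10 °C] = -1.2070
  SO₂ term: 0.0129·3.9^0.44·exp(0.046·75-1.2070) = 0.2212
  Sd branch = 0.0175·Sd^0.57·e^(0.008·RH+0.085·T) = 0.4563 μm/a
  r_corr = 0.2212 + 0.4563 = 0.6775 μm/a
Ordering by μm/a: copper (0.843) > zinc (0.677)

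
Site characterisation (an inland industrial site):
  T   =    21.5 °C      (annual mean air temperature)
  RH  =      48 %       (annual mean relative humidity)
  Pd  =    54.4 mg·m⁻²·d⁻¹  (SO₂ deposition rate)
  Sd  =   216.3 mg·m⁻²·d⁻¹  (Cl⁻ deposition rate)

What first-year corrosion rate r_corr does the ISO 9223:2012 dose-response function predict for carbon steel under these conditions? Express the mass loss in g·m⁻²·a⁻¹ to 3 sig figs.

carbon steel: f(T) = -0.054·(T−10) [T>10 °C] = -0.6210
  SO₂ term: 1.77·54.4^0.52·exp(0.02·48-0.6210) = 19.85
  Sd branch = 0.102·Sd^0.62·e^(0.033·RH+0.04·T) = 32.94 μm/a
  sum: 19.85 + 32.94 → r_corr = 52.79 μm/a
Convert to mass loss: 52.79 μm/a × 7.85 g/cm³ = 414.4 g·m⁻²·a⁻¹

r_corr = 414 g·m⁻²·a⁻¹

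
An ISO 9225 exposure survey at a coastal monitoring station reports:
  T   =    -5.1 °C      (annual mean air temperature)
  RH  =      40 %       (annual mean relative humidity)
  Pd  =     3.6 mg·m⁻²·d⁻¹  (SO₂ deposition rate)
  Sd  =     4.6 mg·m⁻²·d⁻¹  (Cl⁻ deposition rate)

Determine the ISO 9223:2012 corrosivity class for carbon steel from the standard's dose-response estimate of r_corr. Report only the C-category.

carbon steel: temperature factor f = +0.150·(-15.1) = -2.2650
  SO₂ term: 1.77·3.6^0.52·exp(0.02·40-2.2650) = 0.7962
  Cl⁻ term: 0.102·4.6^0.62·exp(0.033·40+0.04·-5.1) = 0.802
  r_corr = 0.7962 + 0.802 = 1.598 μm/a
1.6 μm/a falls in (1.3, 25] for carbon steel → category C2

C2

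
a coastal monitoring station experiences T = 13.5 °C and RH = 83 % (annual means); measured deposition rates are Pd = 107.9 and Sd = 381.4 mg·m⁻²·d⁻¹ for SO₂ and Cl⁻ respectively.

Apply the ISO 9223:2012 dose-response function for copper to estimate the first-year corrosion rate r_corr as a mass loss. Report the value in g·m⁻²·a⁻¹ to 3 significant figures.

r_corr = 33.8 g·m⁻²·a⁻¹

copper: f(T) = -0.080·(T−10) [T>10 °C] = -0.2800
  sulphur-dioxide contribution → 1.811 μm/a
  chloride contribution → 1.962 μm/a
  total first-year rate 3.773 μm/a
Convert to mass loss: 3.773 μm/a × 8.96 g/cm³ = 33.81 g·m⁻²·a⁻¹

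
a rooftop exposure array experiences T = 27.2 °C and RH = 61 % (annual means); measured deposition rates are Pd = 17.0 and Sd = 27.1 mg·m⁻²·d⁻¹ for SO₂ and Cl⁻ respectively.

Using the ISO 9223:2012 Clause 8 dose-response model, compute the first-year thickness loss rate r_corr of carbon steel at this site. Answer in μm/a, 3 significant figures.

r_corr = 27.9 μm/a

carbon steel: temperature factor f = -0.054·(17.2) = -0.9288
  sulphur-dioxide contribution → 10.33 μm/a
  chloride contribution → 17.53 μm/a
  total first-year rate 27.86 μm/a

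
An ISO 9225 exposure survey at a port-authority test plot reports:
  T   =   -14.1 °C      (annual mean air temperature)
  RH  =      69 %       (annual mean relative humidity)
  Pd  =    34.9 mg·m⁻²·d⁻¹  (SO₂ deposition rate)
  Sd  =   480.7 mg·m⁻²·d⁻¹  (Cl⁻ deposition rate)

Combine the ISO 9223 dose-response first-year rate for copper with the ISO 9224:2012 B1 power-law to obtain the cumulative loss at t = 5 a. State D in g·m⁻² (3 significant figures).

copper: f(T) = +0.126·(T−10) [T≤10 °C] = -3.0366
  Pd branch = 0.0053·Pd^0.26·e^(0.059·RH+f) = 0.03755 μm/a
  Cl⁻ term: 0.01025·480.7^0.27·exp(0.036·69+0.049·-14.1) = 0.3263
  r_corr = 0.03755 + 0.3263 = 0.3638 μm/a
Long-term exponent b (ISO 9224 Table 2, B1) = 0.667
  D(5) = 0.3638 × 5^0.667 = 0.3638 × 2.926 = 1.064 μm
  Mass loss = 1.064 μm × 8.96 g/cm³ = 9.537 g·m⁻²

D(5) = 9.54 g·m⁻²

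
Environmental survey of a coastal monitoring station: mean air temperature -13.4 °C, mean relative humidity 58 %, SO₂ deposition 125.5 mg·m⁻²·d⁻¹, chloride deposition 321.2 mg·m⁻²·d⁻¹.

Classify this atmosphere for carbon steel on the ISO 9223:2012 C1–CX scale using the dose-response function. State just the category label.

C2

carbon steel: T≤10 °C ⇒ hinge +0.150·(-13.4−10) = -3.5100
  sulphur-dioxide contribution → 2.083 μm/a
  chloride contribution → 14.5 μm/a
  total first-year rate 16.58 μm/a
Category bounds: 1.3…25 μm/a bracket r_corr ⇒ C2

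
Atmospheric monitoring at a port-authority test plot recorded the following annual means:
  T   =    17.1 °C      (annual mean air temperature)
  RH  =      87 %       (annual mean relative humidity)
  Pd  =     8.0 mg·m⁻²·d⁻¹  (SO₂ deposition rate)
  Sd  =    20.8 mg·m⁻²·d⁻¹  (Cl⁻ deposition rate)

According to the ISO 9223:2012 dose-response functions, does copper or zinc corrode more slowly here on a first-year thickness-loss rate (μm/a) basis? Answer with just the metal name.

copper: T>10 °C ⇒ hinge -0.080·(17.1−10) = -0.5680
  Pd branch = 0.0053·Pd^0.26·e^(0.059·RH+f) = 0.8742 μm/a
  Cl⁻ term: 0.01025·20.8^0.27·exp(0.036·87+0.049·17.1) = 1.232
  r_corr = 0.8742 + 1.232 = 2.107 μm/a
zinc: f(T) = -0.071·(T−10) [T>10 °C] = -0.5041
  SO₂ term: 0.0129·8.0^0.44·exp(0.046·87-0.5041) = 1.064
  Cl⁻ term: 0.0175·20.8^0.57·exp(0.008·87+0.085·17.1) = 0.8469
  sum: 1.064 + 0.8469 → r_corr = 1.911 μm/a
Ordering by μm/a: copper (2.11) > zinc (1.91)

zinc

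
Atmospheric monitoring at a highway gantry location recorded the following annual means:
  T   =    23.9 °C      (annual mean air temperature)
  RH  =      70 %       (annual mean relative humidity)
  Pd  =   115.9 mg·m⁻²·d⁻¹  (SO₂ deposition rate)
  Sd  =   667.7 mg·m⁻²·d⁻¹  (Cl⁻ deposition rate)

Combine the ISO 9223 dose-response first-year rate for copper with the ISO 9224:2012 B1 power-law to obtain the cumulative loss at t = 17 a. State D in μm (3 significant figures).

copper: T>10 °C ⇒ hinge -0.080·(23.9−10) = -1.1120
  Pd branch = 0.0053·Pd^0.26·e^(0.059·RH+f) = 0.3729 μm/a
  Sd branch = 0.01025·Sd^0.27·e^(0.036·RH+0.049·T) = 2.379 μm/a
  sum: 0.3729 + 2.379 → r_corr = 2.752 μm/a
Long-term exponent b (ISO 9224 Table 2, B1) = 0.667
  D(17) = 2.752 × 17^0.667 = 2.752 × 6.618 = 18.21 μm

D(17) = 18.2 μm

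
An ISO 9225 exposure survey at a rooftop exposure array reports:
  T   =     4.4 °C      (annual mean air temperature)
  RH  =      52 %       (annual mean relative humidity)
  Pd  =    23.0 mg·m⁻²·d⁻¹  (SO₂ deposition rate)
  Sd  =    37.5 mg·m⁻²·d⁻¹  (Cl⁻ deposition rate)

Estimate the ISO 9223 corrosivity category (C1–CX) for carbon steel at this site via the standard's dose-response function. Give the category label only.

carbon steel: f(T) = +0.150·(T−10) [T≤10 °C] = -0.8400
  SO₂ term: 1.77·23.0^0.52·exp(0.02·52-0.8400) = 11.04
  Sd branch = 0.102·Sd^0.62·e^(0.033·RH+0.04·T) = 6.4 μm/a
  r_corr = 11.04 + 6.4 = 17.44 μm/a
ISO 9223 Table 2 (carbon steel): 1.3 < 17.4 ≤ 25 μm/a ⇒ C2

C2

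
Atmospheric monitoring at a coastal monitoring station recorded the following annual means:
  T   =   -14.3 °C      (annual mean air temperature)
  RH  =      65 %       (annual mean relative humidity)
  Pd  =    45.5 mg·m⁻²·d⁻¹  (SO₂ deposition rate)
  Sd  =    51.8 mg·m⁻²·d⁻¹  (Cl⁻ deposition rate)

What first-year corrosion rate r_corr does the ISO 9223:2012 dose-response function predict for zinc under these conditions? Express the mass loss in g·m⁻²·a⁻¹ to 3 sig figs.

zinc: T≤10 °C ⇒ hinge +0.038·(-14.3−10) = -0.9234
  SO₂ term: 0.0129·45.5^0.44·exp(0.046·65-0.9234) = 0.5465
  Cl⁻ term: 0.0175·51.8^0.57·exp(0.008·65+0.085·-14.3) = 0.08282
  r_corr = 0.5465 + 0.08282 = 0.6294 μm/a
Convert to mass loss: 0.6294 μm/a × 7.14 g/cm³ = 4.494 g·m⁻²·a⁻¹

r_corr = 4.49 g·m⁻²·a⁻¹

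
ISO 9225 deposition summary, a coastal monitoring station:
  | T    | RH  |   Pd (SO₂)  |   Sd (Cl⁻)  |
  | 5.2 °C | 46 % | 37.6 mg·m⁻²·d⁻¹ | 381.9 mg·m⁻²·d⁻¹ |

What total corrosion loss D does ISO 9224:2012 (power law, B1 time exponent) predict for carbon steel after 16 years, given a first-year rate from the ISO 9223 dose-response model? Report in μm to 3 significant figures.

D(16) = 158 μm

carbon steel: temperature factor f = +0.150·(-4.8) = -0.7200
  sulphur-dioxide contribution → 14.25 μm/a
  chloride contribution → 22.86 μm/a
  ⇒ r_corr(carbon steel) = 37.11 μm/a
Long-term exponent b (ISO 9224 Table 2, B1) = 0.523
  D(16) = 37.11 × 16^0.523 = 37.11 × 4.263 = 158.2 μm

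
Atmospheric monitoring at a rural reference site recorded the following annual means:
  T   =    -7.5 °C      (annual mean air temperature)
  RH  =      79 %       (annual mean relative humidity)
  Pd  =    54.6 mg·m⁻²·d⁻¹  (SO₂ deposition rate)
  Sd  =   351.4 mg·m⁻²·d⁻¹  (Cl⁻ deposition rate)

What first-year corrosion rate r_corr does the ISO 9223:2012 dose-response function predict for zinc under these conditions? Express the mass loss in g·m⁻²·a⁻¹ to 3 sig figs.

zinc: T≤10 °C ⇒ hinge +0.038·(-7.5−10) = -0.6650
  Pd branch = 0.0129·Pd^0.44·e^(0.046·RH+f) = 1.46 μm/a
  Sd branch = 0.0175·Sd^0.57·e^(0.008·RH+0.085·T) = 0.4918 μm/a
  r_corr = 1.46 + 0.4918 = 1.952 μm/a
Convert to mass loss: 1.952 μm/a × 7.14 g/cm³ = 13.94 g·m⁻²·a⁻¹

r_corr = 13.9 g·m⁻²·a⁻¹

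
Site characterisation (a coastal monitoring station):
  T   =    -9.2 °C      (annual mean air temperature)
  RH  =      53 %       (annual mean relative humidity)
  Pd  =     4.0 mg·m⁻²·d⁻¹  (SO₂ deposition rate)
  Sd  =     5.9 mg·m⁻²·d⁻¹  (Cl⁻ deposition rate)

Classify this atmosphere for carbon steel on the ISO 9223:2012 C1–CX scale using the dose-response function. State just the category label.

C2

carbon steel: temperature factor f = +0.150·(-19.2) = -2.8800
  sulphur-dioxide contribution → 0.5897 μm/a
  chloride contribution → 1.22 μm/a
  total first-year rate 1.809 μm/a
1.81 μm/a falls in (1.3, 25] for carbon steel → category C2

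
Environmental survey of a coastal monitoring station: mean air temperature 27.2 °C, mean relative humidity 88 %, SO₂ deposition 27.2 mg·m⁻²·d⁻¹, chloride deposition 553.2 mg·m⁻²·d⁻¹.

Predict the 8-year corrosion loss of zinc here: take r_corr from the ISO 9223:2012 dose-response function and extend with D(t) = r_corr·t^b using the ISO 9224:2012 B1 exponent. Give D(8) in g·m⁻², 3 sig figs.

D(8) = 542 g·m⁻²

zinc: T>10 °C ⇒ hinge -0.071·(27.2−10) = -1.2212
  SO₂ term: 0.0129·27.2^0.44·exp(0.046·88-1.2212) = 0.9321
  Cl⁻ term: 0.0175·553.2^0.57·exp(0.008·88+0.085·27.2) = 13.07
  sum: 0.9321 + 13.07 → r_corr = 14 μm/a
Long-term exponent b (ISO 9224 Table 2, B1) = 0.813
  D(8) = 14 × 8^0.813 = 14 × 5.423 = 75.93 μm
  Mass loss = 75.93 μm × 7.14 g/cm³ = 542.2 g·m⁻²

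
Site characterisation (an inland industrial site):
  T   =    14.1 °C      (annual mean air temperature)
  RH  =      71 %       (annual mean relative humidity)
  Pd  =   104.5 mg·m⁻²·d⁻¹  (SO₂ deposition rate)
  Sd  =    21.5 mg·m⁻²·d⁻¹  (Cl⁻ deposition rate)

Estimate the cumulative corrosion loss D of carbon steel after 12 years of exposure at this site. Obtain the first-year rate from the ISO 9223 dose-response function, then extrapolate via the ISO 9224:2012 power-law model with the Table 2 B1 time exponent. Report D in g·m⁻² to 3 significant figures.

D(12) = 2.26e+03 g·m⁻²

carbon steel: T>10 °C ⇒ hinge -0.054·(14.1−10) = -0.2214
  SO₂ term: 1.77·104.5^0.52·exp(0.02·71-0.2214) = 65.84
  Sd branch = 0.102·Sd^0.62·e^(0.033·RH+0.04·T) = 12.51 μm/a
  sum: 65.84 + 12.51 → r_corr = 78.34 μm/a
Long-term exponent b (ISO 9224 Table 2, B1) = 0.523
  D(12) = 78.34 × 12^0.523 = 78.34 × 3.668 = 287.4 μm
  Mass loss = 287.4 μm × 7.85 g/cm³ = 2256 g·m⁻²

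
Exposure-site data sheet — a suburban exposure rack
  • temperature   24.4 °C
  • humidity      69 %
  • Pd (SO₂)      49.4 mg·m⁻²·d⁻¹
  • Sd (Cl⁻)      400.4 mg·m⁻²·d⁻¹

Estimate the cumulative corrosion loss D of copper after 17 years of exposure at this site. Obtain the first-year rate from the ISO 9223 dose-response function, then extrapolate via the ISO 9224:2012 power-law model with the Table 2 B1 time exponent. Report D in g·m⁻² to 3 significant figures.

copper: f(T) = -0.080·(T−10) [T>10 °C] = -1.1520
  SO₂ term: 0.0053·49.4^0.26·exp(0.059·69-1.1520) = 0.2706
  Sd branch = 0.01025·Sd^0.27·e^(0.036·RH+0.049·T) = 2.048 μm/a
  sum: 0.2706 + 2.048 → r_corr = 2.319 μm/a
Power-law: D(17) = r_corr · 17^0.667
  D(17) = 2.319 × 17^0.667 = 2.319 × 6.618 = 15.35 μm
  Mass loss = 15.35 μm × 8.96 g/cm³ = 137.5 g·m⁻²

D(17) = 138 g·m⁻²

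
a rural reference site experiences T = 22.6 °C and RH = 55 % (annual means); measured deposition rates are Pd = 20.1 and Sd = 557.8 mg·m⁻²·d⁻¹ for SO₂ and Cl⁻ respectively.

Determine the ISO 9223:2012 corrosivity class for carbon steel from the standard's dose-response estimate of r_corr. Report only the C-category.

C5

carbon steel: temperature factor f = -0.054·(12.6) = -0.6804
  SO₂ term: 1.77·20.1^0.52·exp(0.02·55-0.6804) = 12.82
  Sd branch = 0.102·Sd^0.62·e^(0.033·RH+0.04·T) = 78.03 μm/a
  sum: 12.82 + 78.03 → r_corr = 90.85 μm/a
ISO 9223 Table 2 (carbon steel): 80 < 90.8 ≤ 200 μm/a ⇒ C5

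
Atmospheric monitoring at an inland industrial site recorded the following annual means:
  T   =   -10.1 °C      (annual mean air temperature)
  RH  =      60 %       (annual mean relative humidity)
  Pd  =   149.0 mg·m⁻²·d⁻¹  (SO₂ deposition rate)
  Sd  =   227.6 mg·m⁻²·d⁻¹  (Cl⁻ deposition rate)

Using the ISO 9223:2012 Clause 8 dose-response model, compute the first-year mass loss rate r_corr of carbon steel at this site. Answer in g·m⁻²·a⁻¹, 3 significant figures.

r_corr = 143 g·m⁻²·a⁻¹

carbon steel: T≤10 °C ⇒ hinge +0.150·(-10.1−10) = -3.0150
  sulphur-dioxide contribution → 3.889 μm/a
  chloride contribution → 14.27 μm/a
  ⇒ r_corr(carbon steel) = 18.16 μm/a
Convert to mass loss: 18.16 μm/a × 7.85 g/cm³ = 142.6 g·m⁻²·a⁻¹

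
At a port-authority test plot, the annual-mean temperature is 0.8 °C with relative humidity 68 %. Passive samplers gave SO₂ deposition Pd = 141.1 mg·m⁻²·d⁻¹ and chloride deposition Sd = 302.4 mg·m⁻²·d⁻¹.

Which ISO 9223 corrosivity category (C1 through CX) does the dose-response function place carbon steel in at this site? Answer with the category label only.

carbon steel: T≤10 °C ⇒ hinge +0.150·(0.8−10) = -1.3800
  Pd branch = 1.77·Pd^0.52·e^(0.02·RH+f) = 22.75 μm/a
  Sd branch = 0.102·Sd^0.62·e^(0.033·RH+0.04·T) = 34.28 μm/a
  sum: 22.75 + 34.28 → r_corr = 57.03 μm/a
57 μm/a falls in (50, 80] for carbon steel → category C4

C4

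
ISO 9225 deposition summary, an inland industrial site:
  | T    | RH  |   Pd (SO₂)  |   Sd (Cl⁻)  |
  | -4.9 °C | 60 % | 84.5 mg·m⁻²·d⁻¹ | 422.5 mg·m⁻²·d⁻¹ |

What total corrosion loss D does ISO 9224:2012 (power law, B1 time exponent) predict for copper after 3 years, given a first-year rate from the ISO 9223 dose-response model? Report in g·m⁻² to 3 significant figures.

D(3) = 8.32 g·m⁻²

copper: f(T) = +0.126·(T−10) [T≤10 °C] = -1.8774
  SO₂ term: 0.0053·84.5^0.26·exp(0.059·60-1.8774) = 0.08858
  Cl⁻ term: 0.01025·422.5^0.27·exp(0.036·60+0.049·-4.9) = 0.3577
  sum: 0.08858 + 0.3577 → r_corr = 0.4463 μm/a
Long-term exponent b (ISO 9224 Table 2, B1) = 0.667
  D(3) = 0.4463 × 3^0.667 = 0.4463 × 2.081 = 0.9286 μm
  Mass loss = 0.9286 μm × 8.96 g/cm³ = 8.32 g·m⁻²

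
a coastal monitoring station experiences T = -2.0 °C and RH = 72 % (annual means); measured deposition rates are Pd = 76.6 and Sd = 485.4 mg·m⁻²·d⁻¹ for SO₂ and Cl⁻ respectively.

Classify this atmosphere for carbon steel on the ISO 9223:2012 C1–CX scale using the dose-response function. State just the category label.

C4

carbon steel: temperature factor f = +0.150·(-12.0) = -1.8000
  sulphur-dioxide contribution → 11.79 μm/a
  chloride contribution → 46.89 μm/a
  total first-year rate 58.68 μm/a
Category bounds: 50…80 μm/a bracket r_corr ⇒ C4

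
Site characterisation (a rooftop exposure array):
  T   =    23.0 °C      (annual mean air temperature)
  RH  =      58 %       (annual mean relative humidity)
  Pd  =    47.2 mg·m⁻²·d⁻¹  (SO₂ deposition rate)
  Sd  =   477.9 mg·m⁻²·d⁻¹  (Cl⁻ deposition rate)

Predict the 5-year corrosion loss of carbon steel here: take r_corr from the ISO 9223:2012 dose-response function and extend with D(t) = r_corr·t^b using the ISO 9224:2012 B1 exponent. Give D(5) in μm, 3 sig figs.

carbon steel: T>10 °C ⇒ hinge -0.054·(23.0−10) = -0.7020
  sulphur-dioxide contribution → 20.76 μm/a
  chloride contribution → 79.54 μm/a
  total first-year rate 100.3 μm/a
Power-law: D(5) = r_corr · 5^0.523
  D(5) = 100.3 × 5^0.523 = 100.3 × 2.32 = 232.7 μm

D(5) = 233 μm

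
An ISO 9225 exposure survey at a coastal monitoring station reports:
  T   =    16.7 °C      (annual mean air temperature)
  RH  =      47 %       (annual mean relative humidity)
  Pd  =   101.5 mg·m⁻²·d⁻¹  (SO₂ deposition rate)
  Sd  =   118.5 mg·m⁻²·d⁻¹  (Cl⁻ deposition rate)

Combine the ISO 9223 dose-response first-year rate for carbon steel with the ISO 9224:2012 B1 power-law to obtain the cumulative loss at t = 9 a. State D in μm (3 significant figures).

D(9) = 167 μm

carbon steel: f(T) = -0.054·(T−10) [T>10 °C] = -0.3618
  Pd branch = 1.77·Pd^0.52·e^(0.02·RH+f) = 34.87 μm/a
  Sd branch = 0.102·Sd^0.62·e^(0.033·RH+0.04·T) = 18.11 μm/a
  sum: 34.87 + 18.11 → r_corr = 52.98 μm/a
ISO 9224: D(t) = r_corr · t^b with b = 0.523 (carbon steel, B1)
  D(9) = 52.98 × 9^0.523 = 52.98 × 3.156 = 167.2 μm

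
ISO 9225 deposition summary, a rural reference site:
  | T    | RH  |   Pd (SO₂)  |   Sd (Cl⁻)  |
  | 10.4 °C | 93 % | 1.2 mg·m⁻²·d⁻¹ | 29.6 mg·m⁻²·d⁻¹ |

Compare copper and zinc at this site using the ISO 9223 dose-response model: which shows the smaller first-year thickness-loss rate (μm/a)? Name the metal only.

zinc

copper: temperature factor f = -0.080·(0.4) = -0.0320
  SO₂ term: 0.0053·1.2^0.26·exp(0.059·93-0.0320) = 1.3
  Sd branch = 0.01025·Sd^0.27·e^(0.036·RH+0.049·T) = 1.211 μm/a
  r_corr = 1.3 + 1.211 = 2.511 μm/a
zinc: temperature factor f = -0.071·(0.4) = -0.0284
  SO₂ term: 0.0129·1.2^0.44·exp(0.046·93-0.0284) = 0.9795
  Sd branch = 0.0175·Sd^0.57·e^(0.008·RH+0.085·T) = 0.6148 μm/a
  r_corr = 0.9795 + 0.6148 = 1.594 μm/a
Ordering by μm/a: copper (2.51) > zinc (1.59)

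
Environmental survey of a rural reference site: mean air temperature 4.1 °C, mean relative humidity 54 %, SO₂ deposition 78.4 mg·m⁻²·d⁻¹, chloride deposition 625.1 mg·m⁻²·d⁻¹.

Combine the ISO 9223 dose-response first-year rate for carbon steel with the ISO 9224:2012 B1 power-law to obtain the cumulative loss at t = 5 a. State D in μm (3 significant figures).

D(5) = 138 μm

carbon steel: f(T) = +0.150·(T−10) [T≤10 °C] = -0.8850
  Pd branch = 1.77·Pd^0.52·e^(0.02·RH+f) = 20.78 μm/a
  Sd branch = 0.102·Sd^0.62·e^(0.033·RH+0.04·T) = 38.66 μm/a
  sum: 20.78 + 38.66 → r_corr = 59.44 μm/a
Power-law: D(5) = r_corr · 5^0.523
  D(5) = 59.44 × 5^0.523 = 59.44 × 2.32 = 137.9 μm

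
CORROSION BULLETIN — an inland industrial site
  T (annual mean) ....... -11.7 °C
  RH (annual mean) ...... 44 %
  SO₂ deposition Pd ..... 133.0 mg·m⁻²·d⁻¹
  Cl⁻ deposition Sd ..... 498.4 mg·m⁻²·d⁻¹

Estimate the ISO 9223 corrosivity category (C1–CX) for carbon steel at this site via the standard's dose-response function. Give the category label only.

carbon steel: T≤10 °C ⇒ hinge +0.150·(-11.7−10) = -3.2550
  SO₂ term: 1.77·133.0^0.52·exp(0.02·44-3.2550) = 2.094
  Sd branch = 0.102·Sd^0.62·e^(0.033·RH+0.04·T) = 12.84 μm/a
  sum: 2.094 + 12.84 → r_corr = 14.93 μm/a
ISO 9223 Table 2 (carbon steel): 1.3 < 14.9 ≤ 25 μm/a ⇒ C2

C2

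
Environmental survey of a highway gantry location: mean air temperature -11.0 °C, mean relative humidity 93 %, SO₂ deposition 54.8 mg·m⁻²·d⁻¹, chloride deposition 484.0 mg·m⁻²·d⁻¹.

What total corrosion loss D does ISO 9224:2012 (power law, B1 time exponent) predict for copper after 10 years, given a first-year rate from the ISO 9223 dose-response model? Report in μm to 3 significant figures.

D(10) = 5.39 μm

copper: T≤10 °C ⇒ hinge +0.126·(-11.0−10) = -2.6460
  Pd branch = 0.0053·Pd^0.26·e^(0.059·RH+f) = 0.2572 μm/a
  Cl⁻ term: 0.01025·484.0^0.27·exp(0.036·93+0.049·-11.0) = 0.9027
  r_corr = 0.2572 + 0.9027 = 1.16 μm/a
Power-law: D(10) = r_corr · 10^0.667
  D(10) = 1.16 × 10^0.667 = 1.16 × 4.645 = 5.388 μm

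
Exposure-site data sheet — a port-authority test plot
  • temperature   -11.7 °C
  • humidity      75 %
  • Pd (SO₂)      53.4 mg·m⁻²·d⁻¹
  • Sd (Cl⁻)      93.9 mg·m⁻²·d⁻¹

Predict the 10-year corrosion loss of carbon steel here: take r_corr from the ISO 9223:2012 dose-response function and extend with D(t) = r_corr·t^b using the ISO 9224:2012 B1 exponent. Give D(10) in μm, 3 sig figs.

carbon steel: T≤10 °C ⇒ hinge +0.150·(-11.7−10) = -3.2550
  sulphur-dioxide contribution → 2.422 μm/a
  chloride contribution → 12.68 μm/a
  ⇒ r_corr(carbon steel) = 15.11 μm/a
Long-term exponent b (ISO 9224 Table 2, B1) = 0.523
  D(10) = 15.11 × 10^0.523 = 15.11 × 3.334 = 50.37 μm

D(10) = 50.4 μm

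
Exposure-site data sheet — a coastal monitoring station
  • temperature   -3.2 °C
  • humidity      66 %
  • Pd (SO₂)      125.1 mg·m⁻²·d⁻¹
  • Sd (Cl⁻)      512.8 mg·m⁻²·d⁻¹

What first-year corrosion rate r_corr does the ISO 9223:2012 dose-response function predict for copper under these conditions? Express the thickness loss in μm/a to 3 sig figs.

copper: T≤10 °C ⇒ hinge +0.126·(-3.2−10) = -1.6632
  SO₂ term: 0.0053·125.1^0.26·exp(0.059·66-1.6632) = 0.1731
  Cl⁻ term: 0.01025·512.8^0.27·exp(0.036·66+0.049·-3.2) = 0.5084
  sum: 0.1731 + 0.5084 → r_corr = 0.6815 μm/a

r_corr = 0.682 μm/a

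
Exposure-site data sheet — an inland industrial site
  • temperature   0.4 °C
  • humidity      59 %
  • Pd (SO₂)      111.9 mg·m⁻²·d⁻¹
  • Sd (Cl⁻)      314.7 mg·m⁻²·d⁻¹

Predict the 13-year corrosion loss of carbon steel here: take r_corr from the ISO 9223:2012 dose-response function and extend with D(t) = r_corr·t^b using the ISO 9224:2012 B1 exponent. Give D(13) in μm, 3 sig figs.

carbon steel: f(T) = +0.150·(T−10) [T≤10 °C] = -1.4400
  SO₂ term: 1.77·111.9^0.52·exp(0.02·59-1.4400) = 15.87
  Sd branch = 0.102·Sd^0.62·e^(0.033·RH+0.04·T) = 25.69 μm/a
  sum: 15.87 + 25.69 → r_corr = 41.56 μm/a
Long-term exponent b (ISO 9224 Table 2, B1) = 0.523
  D(13) = 41.56 × 13^0.523 = 41.56 × 3.825 = 158.9 μm

D(13) = 159 μm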